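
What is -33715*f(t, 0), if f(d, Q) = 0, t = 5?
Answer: 0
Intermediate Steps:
-33715*f(t, 0) = -33715*0 = 0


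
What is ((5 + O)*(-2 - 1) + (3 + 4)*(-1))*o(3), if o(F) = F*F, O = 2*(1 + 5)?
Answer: -522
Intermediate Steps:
O = 12 (O = 2*6 = 12)
o(F) = F²
((5 + O)*(-2 - 1) + (3 + 4)*(-1))*o(3) = ((5 + 12)*(-2 - 1) + (3 + 4)*(-1))*3² = (17*(-3) + 7*(-1))*9 = (-51 - 7)*9 = -58*9 = -522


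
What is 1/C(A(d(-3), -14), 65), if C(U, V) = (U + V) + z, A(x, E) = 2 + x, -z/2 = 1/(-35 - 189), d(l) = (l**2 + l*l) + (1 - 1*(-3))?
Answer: 112/9969 ≈ 0.011235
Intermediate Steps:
d(l) = 4 + 2*l**2 (d(l) = (l**2 + l**2) + (1 + 3) = 2*l**2 + 4 = 4 + 2*l**2)
z = 1/112 (z = -2/(-35 - 189) = -2/(-224) = -2*(-1/224) = 1/112 ≈ 0.0089286)
C(U, V) = 1/112 + U + V (C(U, V) = (U + V) + 1/112 = 1/112 + U + V)
1/C(A(d(-3), -14), 65) = 1/(1/112 + (2 + (4 + 2*(-3)**2)) + 65) = 1/(1/112 + (2 + (4 + 2*9)) + 65) = 1/(1/112 + (2 + (4 + 18)) + 65) = 1/(1/112 + (2 + 22) + 65) = 1/(1/112 + 24 + 65) = 1/(9969/112) = 112/9969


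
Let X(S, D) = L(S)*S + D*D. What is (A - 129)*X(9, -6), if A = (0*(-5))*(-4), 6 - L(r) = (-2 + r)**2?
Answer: 45279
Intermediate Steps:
L(r) = 6 - (-2 + r)**2
X(S, D) = D**2 + S*(6 - (-2 + S)**2) (X(S, D) = (6 - (-2 + S)**2)*S + D*D = S*(6 - (-2 + S)**2) + D**2 = D**2 + S*(6 - (-2 + S)**2))
A = 0 (A = 0*(-4) = 0)
(A - 129)*X(9, -6) = (0 - 129)*((-6)**2 - 1*9*(-6 + (-2 + 9)**2)) = -129*(36 - 1*9*(-6 + 7**2)) = -129*(36 - 1*9*(-6 + 49)) = -129*(36 - 1*9*43) = -129*(36 - 387) = -129*(-351) = 45279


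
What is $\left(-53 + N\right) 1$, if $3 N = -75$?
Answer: $-78$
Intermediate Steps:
$N = -25$ ($N = \frac{1}{3} \left(-75\right) = -25$)
$\left(-53 + N\right) 1 = \left(-53 - 25\right) 1 = \left(-78\right) 1 = -78$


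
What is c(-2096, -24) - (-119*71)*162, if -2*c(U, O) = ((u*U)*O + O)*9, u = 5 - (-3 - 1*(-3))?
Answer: 237006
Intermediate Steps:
u = 5 (u = 5 - (-3 + 3) = 5 - 1*0 = 5 + 0 = 5)
c(U, O) = -9*O/2 - 45*O*U/2 (c(U, O) = -((5*U)*O + O)*9/2 = -(5*O*U + O)*9/2 = -(O + 5*O*U)*9/2 = -(9*O + 45*O*U)/2 = -9*O/2 - 45*O*U/2)
c(-2096, -24) - (-119*71)*162 = -9/2*(-24)*(1 + 5*(-2096)) - (-119*71)*162 = -9/2*(-24)*(1 - 10480) - (-8449)*162 = -9/2*(-24)*(-10479) - 1*(-1368738) = -1131732 + 1368738 = 237006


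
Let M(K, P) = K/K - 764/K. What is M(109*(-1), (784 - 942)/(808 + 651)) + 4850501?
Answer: 528705482/109 ≈ 4.8505e+6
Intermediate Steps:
M(K, P) = 1 - 764/K
M(109*(-1), (784 - 942)/(808 + 651)) + 4850501 = (-764 + 109*(-1))/((109*(-1))) + 4850501 = (-764 - 109)/(-109) + 4850501 = -1/109*(-873) + 4850501 = 873/109 + 4850501 = 528705482/109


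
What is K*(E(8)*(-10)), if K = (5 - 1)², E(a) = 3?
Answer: -480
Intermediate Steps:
K = 16 (K = 4² = 16)
K*(E(8)*(-10)) = 16*(3*(-10)) = 16*(-30) = -480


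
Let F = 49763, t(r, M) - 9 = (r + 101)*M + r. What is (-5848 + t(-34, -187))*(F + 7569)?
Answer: -1055023464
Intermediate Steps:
t(r, M) = 9 + r + M*(101 + r) (t(r, M) = 9 + ((r + 101)*M + r) = 9 + ((101 + r)*M + r) = 9 + (M*(101 + r) + r) = 9 + (r + M*(101 + r)) = 9 + r + M*(101 + r))
(-5848 + t(-34, -187))*(F + 7569) = (-5848 + (9 - 34 + 101*(-187) - 187*(-34)))*(49763 + 7569) = (-5848 + (9 - 34 - 18887 + 6358))*57332 = (-5848 - 12554)*57332 = -18402*57332 = -1055023464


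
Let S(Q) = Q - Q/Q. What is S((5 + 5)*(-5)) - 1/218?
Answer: -11119/218 ≈ -51.005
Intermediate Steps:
S(Q) = -1 + Q (S(Q) = Q - 1*1 = Q - 1 = -1 + Q)
S((5 + 5)*(-5)) - 1/218 = (-1 + (5 + 5)*(-5)) - 1/218 = (-1 + 10*(-5)) - 1*1/218 = (-1 - 50) - 1/218 = -51 - 1/218 = -11119/218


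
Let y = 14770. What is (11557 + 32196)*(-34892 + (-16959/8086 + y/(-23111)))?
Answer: -285312128199430853/186875546 ≈ -1.5267e+9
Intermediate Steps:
(11557 + 32196)*(-34892 + (-16959/8086 + y/(-23111))) = (11557 + 32196)*(-34892 + (-16959/8086 + 14770/(-23111))) = 43753*(-34892 + (-16959*1/8086 + 14770*(-1/23111))) = 43753*(-34892 + (-16959/8086 - 14770/23111)) = 43753*(-34892 - 511369669/186875546) = 43753*(-6520972920701/186875546) = -285312128199430853/186875546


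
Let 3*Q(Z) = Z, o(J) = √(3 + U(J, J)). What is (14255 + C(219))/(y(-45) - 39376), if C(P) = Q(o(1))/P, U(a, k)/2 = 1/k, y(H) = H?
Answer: -14255/39421 - √5/25899597 ≈ -0.36161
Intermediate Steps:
U(a, k) = 2/k
o(J) = √(3 + 2/J)
Q(Z) = Z/3
C(P) = √5/(3*P) (C(P) = (√(3 + 2/1)/3)/P = (√(3 + 2*1)/3)/P = (√(3 + 2)/3)/P = (√5/3)/P = √5/(3*P))
(14255 + C(219))/(y(-45) - 39376) = (14255 + (⅓)*√5/219)/(-45 - 39376) = (14255 + (⅓)*√5*(1/219))/(-39421) = (14255 + √5/657)*(-1/39421) = -14255/39421 - √5/25899597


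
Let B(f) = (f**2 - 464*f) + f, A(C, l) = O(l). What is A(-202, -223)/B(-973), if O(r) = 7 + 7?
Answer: 1/99802 ≈ 1.0020e-5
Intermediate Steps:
O(r) = 14
A(C, l) = 14
B(f) = f**2 - 463*f
A(-202, -223)/B(-973) = 14/((-973*(-463 - 973))) = 14/((-973*(-1436))) = 14/1397228 = 14*(1/1397228) = 1/99802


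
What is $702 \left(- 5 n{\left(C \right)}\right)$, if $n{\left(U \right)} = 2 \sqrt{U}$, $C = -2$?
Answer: $- 7020 i \sqrt{2} \approx - 9927.8 i$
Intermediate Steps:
$702 \left(- 5 n{\left(C \right)}\right) = 702 \left(- 5 \cdot 2 \sqrt{-2}\right) = 702 \left(- 5 \cdot 2 i \sqrt{2}\right) = 702 \left(- 10 i \sqrt{2}\right) = - 7020 i \sqrt{2}$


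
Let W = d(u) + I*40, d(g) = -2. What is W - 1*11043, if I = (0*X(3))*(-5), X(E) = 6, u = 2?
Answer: -11045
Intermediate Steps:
I = 0 (I = (0*6)*(-5) = 0*(-5) = 0)
W = -2 (W = -2 + 0*40 = -2 + 0 = -2)
W - 1*11043 = -2 - 1*11043 = -2 - 11043 = -11045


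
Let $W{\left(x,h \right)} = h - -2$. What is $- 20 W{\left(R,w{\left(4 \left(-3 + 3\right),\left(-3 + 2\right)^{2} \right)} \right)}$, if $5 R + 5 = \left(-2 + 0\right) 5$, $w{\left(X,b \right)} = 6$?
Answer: $-160$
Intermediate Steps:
$R = -3$ ($R = -1 + \frac{\left(-2 + 0\right) 5}{5} = -1 + \frac{\left(-2\right) 5}{5} = -1 + \frac{1}{5} \left(-10\right) = -1 - 2 = -3$)
$W{\left(x,h \right)} = 2 + h$ ($W{\left(x,h \right)} = h + 2 = 2 + h$)
$- 20 W{\left(R,w{\left(4 \left(-3 + 3\right),\left(-3 + 2\right)^{2} \right)} \right)} = - 20 \left(2 + 6\right) = \left(-20\right) 8 = -160$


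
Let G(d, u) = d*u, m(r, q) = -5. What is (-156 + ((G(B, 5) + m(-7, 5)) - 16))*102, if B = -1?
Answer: -18564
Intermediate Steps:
(-156 + ((G(B, 5) + m(-7, 5)) - 16))*102 = (-156 + ((-1*5 - 5) - 16))*102 = (-156 + ((-5 - 5) - 16))*102 = (-156 + (-10 - 16))*102 = (-156 - 26)*102 = -182*102 = -18564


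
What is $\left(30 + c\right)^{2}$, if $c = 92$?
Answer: $14884$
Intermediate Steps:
$\left(30 + c\right)^{2} = \left(30 + 92\right)^{2} = 122^{2} = 14884$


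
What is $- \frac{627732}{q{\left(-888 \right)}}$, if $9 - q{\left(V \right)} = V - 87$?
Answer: $- \frac{52311}{82} \approx -637.94$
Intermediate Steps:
$q{\left(V \right)} = 96 - V$ ($q{\left(V \right)} = 9 - \left(V - 87\right) = 9 - \left(-87 + V\right) = 96 - V$)
$- \frac{627732}{q{\left(-888 \right)}} = - \frac{627732}{96 - -888} = - \frac{627732}{96 + 888} = - \frac{627732}{984} = \left(-627732\right) \frac{1}{984} = - \frac{52311}{82}$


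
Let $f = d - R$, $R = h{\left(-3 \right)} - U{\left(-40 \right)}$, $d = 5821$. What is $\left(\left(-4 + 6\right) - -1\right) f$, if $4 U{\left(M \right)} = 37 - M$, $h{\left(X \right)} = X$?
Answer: $\frac{70119}{4} \approx 17530.0$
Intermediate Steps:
$U{\left(M \right)} = \frac{37}{4} - \frac{M}{4}$ ($U{\left(M \right)} = \frac{37 - M}{4} = \frac{37}{4} - \frac{M}{4}$)
$R = - \frac{89}{4}$ ($R = -3 - \left(\frac{37}{4} - -10\right) = -3 - \left(\frac{37}{4} + 10\right) = -3 - \frac{77}{4} = - \frac{89}{4} \approx -22.25$)
$f = \frac{23373}{4}$ ($f = 5821 - - \frac{89}{4} = 5821 + \frac{89}{4} = \frac{23373}{4} \approx 5843.3$)
$\left(\left(-4 + 6\right) - -1\right) f = \left(\left(-4 + 6\right) - -1\right) \frac{23373}{4} = \left(2 + 1\right) \frac{23373}{4} = 3 \cdot \frac{23373}{4} = \frac{70119}{4}$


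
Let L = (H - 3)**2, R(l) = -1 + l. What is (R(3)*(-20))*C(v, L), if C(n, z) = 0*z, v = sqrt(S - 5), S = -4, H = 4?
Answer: 0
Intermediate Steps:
L = 1 (L = (4 - 3)**2 = 1**2 = 1)
v = 3*I (v = sqrt(-4 - 5) = sqrt(-9) = 3*I ≈ 3.0*I)
C(n, z) = 0
(R(3)*(-20))*C(v, L) = ((-1 + 3)*(-20))*0 = (2*(-20))*0 = -40*0 = 0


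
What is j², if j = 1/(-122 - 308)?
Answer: 1/184900 ≈ 5.4083e-6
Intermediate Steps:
j = -1/430 (j = 1/(-430) = -1/430 ≈ -0.0023256)
j² = (-1/430)² = 1/184900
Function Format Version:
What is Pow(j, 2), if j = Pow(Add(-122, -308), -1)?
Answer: Rational(1, 184900) ≈ 5.4083e-6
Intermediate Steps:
j = Rational(-1, 430) (j = Pow(-430, -1) = Rational(-1, 430) ≈ -0.0023256)
Pow(j, 2) = Pow(Rational(-1, 430), 2) = Rational(1, 184900)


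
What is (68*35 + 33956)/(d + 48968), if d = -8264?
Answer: 757/848 ≈ 0.89269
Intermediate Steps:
(68*35 + 33956)/(d + 48968) = (68*35 + 33956)/(-8264 + 48968) = (2380 + 33956)/40704 = 36336*(1/40704) = 757/848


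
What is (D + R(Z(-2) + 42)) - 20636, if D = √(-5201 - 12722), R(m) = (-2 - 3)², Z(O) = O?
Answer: -20611 + I*√17923 ≈ -20611.0 + 133.88*I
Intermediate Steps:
R(m) = 25 (R(m) = (-5)² = 25)
D = I*√17923 (D = √(-17923) = I*√17923 ≈ 133.88*I)
(D + R(Z(-2) + 42)) - 20636 = (I*√17923 + 25) - 20636 = (25 + I*√17923) - 20636 = -20611 + I*√17923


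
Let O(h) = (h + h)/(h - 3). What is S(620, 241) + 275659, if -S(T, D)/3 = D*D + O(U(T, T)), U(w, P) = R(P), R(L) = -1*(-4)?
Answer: 101392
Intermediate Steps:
R(L) = 4
U(w, P) = 4
O(h) = 2*h/(-3 + h) (O(h) = (2*h)/(-3 + h) = 2*h/(-3 + h))
S(T, D) = -24 - 3*D² (S(T, D) = -3*(D*D + 2*4/(-3 + 4)) = -3*(D² + 2*4/1) = -3*(D² + 2*4*1) = -3*(D² + 8) = -3*(8 + D²) = -24 - 3*D²)
S(620, 241) + 275659 = (-24 - 3*241²) + 275659 = (-24 - 3*58081) + 275659 = (-24 - 174243) + 275659 = -174267 + 275659 = 101392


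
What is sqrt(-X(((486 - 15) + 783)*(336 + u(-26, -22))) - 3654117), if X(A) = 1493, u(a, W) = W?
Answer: I*sqrt(3655610) ≈ 1912.0*I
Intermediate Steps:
sqrt(-X(((486 - 15) + 783)*(336 + u(-26, -22))) - 3654117) = sqrt(-1*1493 - 3654117) = sqrt(-1493 - 3654117) = sqrt(-3655610) = I*sqrt(3655610)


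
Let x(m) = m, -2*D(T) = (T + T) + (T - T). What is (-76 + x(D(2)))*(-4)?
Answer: 312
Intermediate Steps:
D(T) = -T (D(T) = -((T + T) + (T - T))/2 = -(2*T + 0)/2 = -T)
(-76 + x(D(2)))*(-4) = (-76 - 1*2)*(-4) = (-76 - 2)*(-4) = -78*(-4) = 312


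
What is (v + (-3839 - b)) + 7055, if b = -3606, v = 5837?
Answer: 12659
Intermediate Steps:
(v + (-3839 - b)) + 7055 = (5837 + (-3839 - 1*(-3606))) + 7055 = (5837 + (-3839 + 3606)) + 7055 = (5837 - 233) + 7055 = 5604 + 7055 = 12659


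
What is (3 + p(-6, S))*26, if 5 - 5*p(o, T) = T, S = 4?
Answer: 416/5 ≈ 83.200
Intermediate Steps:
p(o, T) = 1 - T/5
(3 + p(-6, S))*26 = (3 + (1 - ⅕*4))*26 = (3 + (1 - ⅘))*26 = (3 + ⅕)*26 = (16/5)*26 = 416/5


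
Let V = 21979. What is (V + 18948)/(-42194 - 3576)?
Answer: -40927/45770 ≈ -0.89419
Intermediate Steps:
(V + 18948)/(-42194 - 3576) = (21979 + 18948)/(-42194 - 3576) = 40927/(-45770) = 40927*(-1/45770) = -40927/45770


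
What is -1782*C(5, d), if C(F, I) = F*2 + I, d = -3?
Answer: -12474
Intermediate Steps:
C(F, I) = I + 2*F (C(F, I) = 2*F + I = I + 2*F)
-1782*C(5, d) = -1782*(-3 + 2*5) = -1782*(-3 + 10) = -1782*7 = -12474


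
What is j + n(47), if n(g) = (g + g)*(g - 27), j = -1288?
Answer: 592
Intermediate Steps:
n(g) = 2*g*(-27 + g) (n(g) = (2*g)*(-27 + g) = 2*g*(-27 + g))
j + n(47) = -1288 + 2*47*(-27 + 47) = -1288 + 2*47*20 = -1288 + 1880 = 592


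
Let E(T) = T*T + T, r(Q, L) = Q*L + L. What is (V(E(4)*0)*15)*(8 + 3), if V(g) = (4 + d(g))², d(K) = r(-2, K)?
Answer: 2640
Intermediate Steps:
r(Q, L) = L + L*Q (r(Q, L) = L*Q + L = L + L*Q)
d(K) = -K (d(K) = K*(1 - 2) = K*(-1) = -K)
E(T) = T + T² (E(T) = T² + T = T + T²)
V(g) = (4 - g)²
(V(E(4)*0)*15)*(8 + 3) = ((4 - 4*(1 + 4)*0)²*15)*(8 + 3) = ((4 - 4*5*0)²*15)*11 = ((4 - 20*0)²*15)*11 = ((4 - 1*0)²*15)*11 = ((4 + 0)²*15)*11 = (4²*15)*11 = (16*15)*11 = 240*11 = 2640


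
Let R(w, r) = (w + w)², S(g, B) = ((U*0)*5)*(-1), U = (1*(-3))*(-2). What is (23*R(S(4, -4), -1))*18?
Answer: 0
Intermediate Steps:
U = 6 (U = -3*(-2) = 6)
S(g, B) = 0 (S(g, B) = ((6*0)*5)*(-1) = (0*5)*(-1) = 0*(-1) = 0)
R(w, r) = 4*w² (R(w, r) = (2*w)² = 4*w²)
(23*R(S(4, -4), -1))*18 = (23*(4*0²))*18 = (23*(4*0))*18 = (23*0)*18 = 0*18 = 0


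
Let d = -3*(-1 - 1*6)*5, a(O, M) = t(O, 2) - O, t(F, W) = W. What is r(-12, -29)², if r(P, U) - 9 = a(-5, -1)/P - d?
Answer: 1343281/144 ≈ 9328.3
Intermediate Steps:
a(O, M) = 2 - O
d = 105 (d = -3*(-1 - 6)*5 = -3*(-7)*5 = 21*5 = 105)
r(P, U) = -96 + 7/P (r(P, U) = 9 + ((2 - 1*(-5))/P - 1*105) = 9 + ((2 + 5)/P - 105) = 9 + (7/P - 105) = 9 + (-105 + 7/P) = -96 + 7/P)
r(-12, -29)² = (-96 + 7/(-12))² = (-96 + 7*(-1/12))² = (-96 - 7/12)² = (-1159/12)² = 1343281/144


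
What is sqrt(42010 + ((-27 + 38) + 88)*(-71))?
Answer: sqrt(34981) ≈ 187.03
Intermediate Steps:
sqrt(42010 + ((-27 + 38) + 88)*(-71)) = sqrt(42010 + (11 + 88)*(-71)) = sqrt(42010 + 99*(-71)) = sqrt(42010 - 7029) = sqrt(34981)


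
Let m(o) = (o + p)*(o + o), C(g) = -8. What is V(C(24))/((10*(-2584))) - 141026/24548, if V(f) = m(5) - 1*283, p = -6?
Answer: -2814953/490960 ≈ -5.7336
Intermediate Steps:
m(o) = 2*o*(-6 + o) (m(o) = (o - 6)*(o + o) = (-6 + o)*(2*o) = 2*o*(-6 + o))
V(f) = -293 (V(f) = 2*5*(-6 + 5) - 1*283 = 2*5*(-1) - 283 = -10 - 283 = -293)
V(C(24))/((10*(-2584))) - 141026/24548 = -293/(10*(-2584)) - 141026/24548 = -293/(-25840) - 141026*1/24548 = -293*(-1/25840) - 70513/12274 = 293/25840 - 70513/12274 = -2814953/490960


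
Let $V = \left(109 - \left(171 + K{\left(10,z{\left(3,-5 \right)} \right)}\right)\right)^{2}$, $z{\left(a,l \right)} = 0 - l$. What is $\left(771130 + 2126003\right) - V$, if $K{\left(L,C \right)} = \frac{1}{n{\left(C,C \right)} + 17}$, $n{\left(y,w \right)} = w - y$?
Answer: $\frac{836158412}{289} \approx 2.8933 \cdot 10^{6}$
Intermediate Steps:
$z{\left(a,l \right)} = - l$
$K{\left(L,C \right)} = \frac{1}{17}$ ($K{\left(L,C \right)} = \frac{1}{\left(C - C\right) + 17} = \frac{1}{0 + 17} = \frac{1}{17}$)
$V = \frac{1113025}{289}$ ($V = \left(109 - \frac{2908}{17}\right)^{2} = \left(- \frac{1055}{17}\right)^{2} = \frac{1113025}{289} \approx 3851.3$)
$\left(771130 + 2126003\right) - V = \left(771130 + 2126003\right) - \frac{1113025}{289} = 2897133 - \frac{1113025}{289} = \frac{836158412}{289}$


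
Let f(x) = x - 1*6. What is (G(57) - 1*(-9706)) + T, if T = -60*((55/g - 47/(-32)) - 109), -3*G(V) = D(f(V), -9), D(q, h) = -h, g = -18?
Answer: 392117/24 ≈ 16338.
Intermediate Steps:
f(x) = -6 + x (f(x) = x - 6 = -6 + x)
G(V) = -3 (G(V) = -(-1)*(-9)/3 = -⅓*9 = -3)
T = 159245/24 (T = -60*((55/(-18) - 47/(-32)) - 109) = -60*((55*(-1/18) - 47*(-1/32)) - 109) = -60*((-55/18 + 47/32) - 109) = -60*(-457/288 - 109) = -60*(-31849/288) = 159245/24 ≈ 6635.2)
(G(57) - 1*(-9706)) + T = (-3 - 1*(-9706)) + 159245/24 = (-3 + 9706) + 159245/24 = 9703 + 159245/24 = 392117/24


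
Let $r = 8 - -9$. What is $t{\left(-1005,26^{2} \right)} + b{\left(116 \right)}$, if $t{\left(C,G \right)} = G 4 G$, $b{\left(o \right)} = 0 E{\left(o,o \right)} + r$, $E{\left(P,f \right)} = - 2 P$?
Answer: $1827921$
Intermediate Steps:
$r = 17$ ($r = 8 + 9 = 17$)
$b{\left(o \right)} = 17$ ($b{\left(o \right)} = 0 \left(- 2 o\right) + 17 = 0 + 17 = 17$)
$t{\left(C,G \right)} = 4 G^{2}$
$t{\left(-1005,26^{2} \right)} + b{\left(116 \right)} = 4 \left(26^{2}\right)^{2} + 17 = 4 \cdot 676^{2} + 17 = 4 \cdot 456976 + 17 = 1827904 + 17 = 1827921$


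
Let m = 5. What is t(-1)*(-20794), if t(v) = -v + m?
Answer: -124764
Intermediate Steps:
t(v) = 5 - v (t(v) = -v + 5 = 5 - v)
t(-1)*(-20794) = (5 - 1*(-1))*(-20794) = (5 + 1)*(-20794) = 6*(-20794) = -124764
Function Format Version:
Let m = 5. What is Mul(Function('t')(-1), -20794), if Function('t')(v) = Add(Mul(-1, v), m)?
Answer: -124764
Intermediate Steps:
Function('t')(v) = Add(5, Mul(-1, v)) (Function('t')(v) = Add(Mul(-1, v), 5) = Add(5, Mul(-1, v)))
Mul(Function('t')(-1), -20794) = Mul(Add(5, Mul(-1, -1)), -20794) = Mul(Add(5, 1), -20794) = Mul(6, -20794) = -124764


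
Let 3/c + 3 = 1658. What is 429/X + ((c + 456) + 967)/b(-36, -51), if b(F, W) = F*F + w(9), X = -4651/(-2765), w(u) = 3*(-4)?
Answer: 632905067492/2470867005 ≈ 256.15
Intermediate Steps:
c = 3/1655 (c = 3/(-3 + 1658) = 3/1655 ≈ 0.0018127)
w(u) = -12
X = 4651/2765 (X = -4651*(-1/2765) = 4651/2765 ≈ 1.6821)
b(F, W) = -12 + F² (b(F, W) = F*F - 12 = F² - 12 = -12 + F²)
429/X + ((c + 456) + 967)/b(-36, -51) = 429/(4651/2765) + ((3/1655 + 456) + 967)/(-12 + (-36)²) = 429*(2765/4651) + (754683/1655 + 967)/(-12 + 1296) = 1186185/4651 + (2355068/1655)/1284 = 1186185/4651 + (2355068/1655)*(1/1284) = 1186185/4651 + 588767/531255 = 632905067492/2470867005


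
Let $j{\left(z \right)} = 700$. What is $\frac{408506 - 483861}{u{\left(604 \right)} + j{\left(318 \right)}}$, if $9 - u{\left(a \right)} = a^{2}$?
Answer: $\frac{75355}{364107} \approx 0.20696$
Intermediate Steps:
$u{\left(a \right)} = 9 - a^{2}$
$\frac{408506 - 483861}{u{\left(604 \right)} + j{\left(318 \right)}} = \frac{408506 - 483861}{\left(9 - 604^{2}\right) + 700} = - \frac{75355}{\left(9 - 364816\right) + 700} = - \frac{75355}{-364807 + 700} = - \frac{75355}{-364107} = \left(-75355\right) \left(- \frac{1}{364107}\right) = \frac{75355}{364107}$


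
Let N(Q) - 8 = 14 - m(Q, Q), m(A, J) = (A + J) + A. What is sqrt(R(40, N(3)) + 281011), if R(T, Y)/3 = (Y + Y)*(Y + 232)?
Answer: sqrt(300121) ≈ 547.83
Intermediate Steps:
m(A, J) = J + 2*A
N(Q) = 22 - 3*Q (N(Q) = 8 + (14 - (Q + 2*Q)) = 8 + (14 - 3*Q) = 22 - 3*Q)
R(T, Y) = 6*Y*(232 + Y) (R(T, Y) = 3*((Y + Y)*(Y + 232)) = 3*((2*Y)*(232 + Y)) = 3*(2*Y*(232 + Y)) = 6*Y*(232 + Y))
sqrt(R(40, N(3)) + 281011) = sqrt(6*(22 - 3*3)*(232 + (22 - 3*3)) + 281011) = sqrt(6*(22 - 9)*(232 + (22 - 9)) + 281011) = sqrt(6*13*(232 + 13) + 281011) = sqrt(6*13*245 + 281011) = sqrt(19110 + 281011) = sqrt(300121)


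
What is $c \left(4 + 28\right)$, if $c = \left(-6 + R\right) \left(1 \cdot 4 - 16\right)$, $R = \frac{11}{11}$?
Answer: $1920$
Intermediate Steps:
$R = 1$ ($R = 11 \cdot \frac{1}{11} = 1$)
$c = 60$ ($c = \left(-6 + 1\right) \left(1 \cdot 4 - 16\right) = - 5 \left(4 - 16\right) = \left(-5\right) \left(-12\right) = 60$)
$c \left(4 + 28\right) = 60 \left(4 + 28\right) = 60 \cdot 32 = 1920$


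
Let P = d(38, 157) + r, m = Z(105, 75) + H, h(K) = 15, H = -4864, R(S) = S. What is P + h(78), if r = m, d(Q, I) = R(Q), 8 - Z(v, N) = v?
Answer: -4908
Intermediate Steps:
Z(v, N) = 8 - v
d(Q, I) = Q
m = -4961 (m = (8 - 1*105) - 4864 = (8 - 105) - 4864 = -97 - 4864 = -4961)
r = -4961
P = -4923 (P = 38 - 4961 = -4923)
P + h(78) = -4923 + 15 = -4908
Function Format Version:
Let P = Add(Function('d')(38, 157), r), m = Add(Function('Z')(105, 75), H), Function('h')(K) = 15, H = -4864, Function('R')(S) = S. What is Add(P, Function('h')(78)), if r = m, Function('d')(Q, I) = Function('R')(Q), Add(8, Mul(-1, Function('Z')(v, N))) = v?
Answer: -4908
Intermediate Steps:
Function('Z')(v, N) = Add(8, Mul(-1, v))
Function('d')(Q, I) = Q
m = -4961 (m = Add(Add(8, Mul(-1, 105)), -4864) = Add(Add(8, -105), -4864) = Add(-97, -4864) = -4961)
r = -4961
P = -4923 (P = Add(38, -4961) = -4923)
Add(P, Function('h')(78)) = Add(-4923, 15) = -4908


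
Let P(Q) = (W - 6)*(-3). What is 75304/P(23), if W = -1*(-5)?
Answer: 75304/3 ≈ 25101.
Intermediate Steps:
W = 5
P(Q) = 3 (P(Q) = (5 - 6)*(-3) = -1*(-3) = 3)
75304/P(23) = 75304/3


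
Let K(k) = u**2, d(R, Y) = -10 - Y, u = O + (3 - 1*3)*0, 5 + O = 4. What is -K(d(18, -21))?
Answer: -1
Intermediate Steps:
O = -1 (O = -5 + 4 = -1)
u = -1 (u = -1 + (3 - 1*3)*0 = -1 + (3 - 3)*0 = -1 + 0*0 = -1 + 0 = -1)
K(k) = 1 (K(k) = (-1)**2 = 1)
-K(d(18, -21)) = -1*1 = -1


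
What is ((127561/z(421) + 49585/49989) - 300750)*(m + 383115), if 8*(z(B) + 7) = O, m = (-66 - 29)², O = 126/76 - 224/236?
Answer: -12312255503405053420/98361689 ≈ -1.2517e+11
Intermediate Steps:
O = 1589/2242 (O = 126*(1/76) - 224*1/236 = 63/38 - 56/59 = 1589/2242 ≈ 0.70874)
m = 9025 (m = (-95)² = 9025)
z(B) = -123963/17936 (z(B) = -7 + (⅛)*(1589/2242) = -7 + 1589/17936 = -123963/17936)
((127561/z(421) + 49585/49989) - 300750)*(m + 383115) = ((127561/(-123963/17936) + 49585/49989) - 300750)*(9025 + 383115) = ((127561*(-17936/123963) + 49585*(1/49989)) - 300750)*392140 = ((-326847728/17709 + 49585/49989) - 300750)*392140 = (-1815323663803/98361689 - 300750)*392140 = -31397601630553/98361689*392140 = -12312255503405053420/98361689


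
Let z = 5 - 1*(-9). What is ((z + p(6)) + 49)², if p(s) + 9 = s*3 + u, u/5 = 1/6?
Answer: 190969/36 ≈ 5304.7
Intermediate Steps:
u = ⅚ (u = 5/6 = 5*(⅙) = ⅚ ≈ 0.83333)
p(s) = -49/6 + 3*s (p(s) = -9 + (s*3 + ⅚) = -9 + (3*s + ⅚) = -9 + (⅚ + 3*s) = -49/6 + 3*s)
z = 14 (z = 5 + 9 = 14)
((z + p(6)) + 49)² = ((14 + (-49/6 + 3*6)) + 49)² = ((14 + (-49/6 + 18)) + 49)² = ((14 + 59/6) + 49)² = (143/6 + 49)² = (437/6)² = 190969/36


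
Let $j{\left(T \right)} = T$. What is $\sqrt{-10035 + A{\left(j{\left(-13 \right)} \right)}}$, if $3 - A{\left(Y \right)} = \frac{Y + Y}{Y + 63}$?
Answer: $\frac{i \sqrt{250787}}{5} \approx 100.16 i$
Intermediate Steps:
$A{\left(Y \right)} = 3 - \frac{2 Y}{63 + Y}$ ($A{\left(Y \right)} = 3 - \frac{Y + Y}{Y + 63} = 3 - \frac{2 Y}{63 + Y}$)
$\sqrt{-10035 + A{\left(j{\left(-13 \right)} \right)}} = \sqrt{-10035 + \frac{189 - 13}{63 - 13}} = \sqrt{-10035 + \frac{1}{50} \cdot 176} = \sqrt{-10035 + \frac{88}{25}} = \sqrt{- \frac{250787}{25}} = \frac{i \sqrt{250787}}{5}$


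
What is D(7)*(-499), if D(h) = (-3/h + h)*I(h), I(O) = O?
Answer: -22954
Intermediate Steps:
D(h) = h*(h - 3/h) (D(h) = (-3/h + h)*h = (h - 3/h)*h = h*(h - 3/h))
D(7)*(-499) = (-3 + 7²)*(-499) = (-3 + 49)*(-499) = 46*(-499) = -22954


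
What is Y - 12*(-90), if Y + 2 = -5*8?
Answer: 1038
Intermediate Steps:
Y = -42 (Y = -2 - 5*8 = -2 - 40 = -42)
Y - 12*(-90) = -42 - 12*(-90) = -42 + 1080 = 1038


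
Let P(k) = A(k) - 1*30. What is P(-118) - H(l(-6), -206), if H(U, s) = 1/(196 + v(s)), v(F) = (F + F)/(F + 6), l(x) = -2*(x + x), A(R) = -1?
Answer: -307043/9903 ≈ -31.005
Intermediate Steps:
l(x) = -4*x
P(k) = -31 (P(k) = -1 - 1*30 = -1 - 30 = -31)
v(F) = 2*F/(6 + F) (v(F) = (2*F)/(6 + F) = 2*F/(6 + F))
H(U, s) = 1/(196 + 2*s/(6 + s))
P(-118) - H(l(-6), -206) = -31 - (6 - 206)/(6*(196 + 33*(-206))) = -31 - (-200)/(6*(196 - 6798)) = -31 - (-200)/(6*(-6602)) = -31 - (-1)*(-200)/(6*6602) = -31 - 1*50/9903 = -31 - 50/9903 = -307043/9903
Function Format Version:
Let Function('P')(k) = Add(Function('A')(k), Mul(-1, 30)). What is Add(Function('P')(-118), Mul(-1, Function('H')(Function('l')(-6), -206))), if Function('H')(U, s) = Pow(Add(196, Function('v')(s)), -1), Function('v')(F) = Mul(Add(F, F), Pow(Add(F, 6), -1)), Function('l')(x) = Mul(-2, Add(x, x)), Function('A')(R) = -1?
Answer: Rational(-307043, 9903) ≈ -31.005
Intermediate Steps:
Function('l')(x) = Mul(-4, x) (Function('l')(x) = Mul(-2, Mul(2, x)) = Mul(-4, x))
Function('P')(k) = -31 (Function('P')(k) = Add(-1, Mul(-1, 30)) = Add(-1, -30) = -31)
Function('v')(F) = Mul(2, F, Pow(Add(6, F), -1)) (Function('v')(F) = Mul(Mul(2, F), Pow(Add(6, F), -1)) = Mul(2, F, Pow(Add(6, F), -1)))
Function('H')(U, s) = Pow(Add(196, Mul(2, s, Pow(Add(6, s), -1))), -1)
Add(Function('P')(-118), Mul(-1, Function('H')(Function('l')(-6), -206))) = Add(-31, Mul(-1, Mul(Rational(1, 6), Pow(Add(196, Mul(33, -206)), -1), Add(6, -206)))) = Add(-31, Mul(-1, Mul(Rational(1, 6), Pow(Add(196, -6798), -1), -200))) = Add(-31, Mul(-1, Mul(Rational(1, 6), Pow(-6602, -1), -200))) = Add(-31, Mul(-1, Mul(Rational(1, 6), Rational(-1, 6602), -200))) = Add(-31, Mul(-1, Rational(50, 9903))) = Add(-31, Rational(-50, 9903)) = Rational(-307043, 9903)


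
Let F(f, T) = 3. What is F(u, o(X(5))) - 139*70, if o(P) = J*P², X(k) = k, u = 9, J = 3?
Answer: -9727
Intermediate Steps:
o(P) = 3*P²
F(u, o(X(5))) - 139*70 = 3 - 139*70 = 3 - 9730 = -9727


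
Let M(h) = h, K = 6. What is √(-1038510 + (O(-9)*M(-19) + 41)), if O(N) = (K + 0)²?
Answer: I*√1039153 ≈ 1019.4*I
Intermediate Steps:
O(N) = 36 (O(N) = (6 + 0)² = 6² = 36)
√(-1038510 + (O(-9)*M(-19) + 41)) = √(-1038510 + (36*(-19) + 41)) = √(-1038510 + (-684 + 41)) = √(-1038510 - 643) = √(-1039153) = I*√1039153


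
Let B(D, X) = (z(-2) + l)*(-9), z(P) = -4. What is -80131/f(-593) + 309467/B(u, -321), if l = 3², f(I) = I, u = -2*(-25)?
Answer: -179908036/26685 ≈ -6741.9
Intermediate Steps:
u = 50
l = 9
B(D, X) = -45 (B(D, X) = (-4 + 9)*(-9) = 5*(-9) = -45)
-80131/f(-593) + 309467/B(u, -321) = -80131/(-593) + 309467/(-45) = -80131*(-1/593) + 309467*(-1/45) = 80131/593 - 309467/45 = -179908036/26685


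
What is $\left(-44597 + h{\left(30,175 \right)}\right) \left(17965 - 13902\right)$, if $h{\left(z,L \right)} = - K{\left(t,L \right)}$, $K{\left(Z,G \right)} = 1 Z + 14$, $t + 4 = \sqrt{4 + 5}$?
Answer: $-181250430$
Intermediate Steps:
$t = -1$ ($t = -4 + \sqrt{4 + 5} = -4 + \sqrt{9} = -4 + 3 = -1$)
$K{\left(Z,G \right)} = 14 + Z$ ($K{\left(Z,G \right)} = Z + 14 = 14 + Z$)
$h{\left(z,L \right)} = -13$ ($h{\left(z,L \right)} = - (14 - 1) = \left(-1\right) 13 = -13$)
$\left(-44597 + h{\left(30,175 \right)}\right) \left(17965 - 13902\right) = \left(-44597 - 13\right) \left(17965 - 13902\right) = \left(-44610\right) 4063 = -181250430$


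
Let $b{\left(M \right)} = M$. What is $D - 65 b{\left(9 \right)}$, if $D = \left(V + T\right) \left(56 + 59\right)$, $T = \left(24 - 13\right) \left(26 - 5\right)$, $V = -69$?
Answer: $18045$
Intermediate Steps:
$T = 231$ ($T = 11 \cdot 21 = 231$)
$D = 18630$ ($D = \left(-69 + 231\right) \left(56 + 59\right) = 162 \cdot 115 = 18630$)
$D - 65 b{\left(9 \right)} = 18630 - 585 = 18045$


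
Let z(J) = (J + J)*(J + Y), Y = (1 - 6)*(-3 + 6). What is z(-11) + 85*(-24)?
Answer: -1468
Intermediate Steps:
Y = -15 (Y = -5*3 = -15)
z(J) = 2*J*(-15 + J) (z(J) = (J + J)*(J - 15) = (2*J)*(-15 + J) = 2*J*(-15 + J))
z(-11) + 85*(-24) = 2*(-11)*(-15 - 11) + 85*(-24) = 2*(-11)*(-26) - 2040 = 572 - 2040 = -1468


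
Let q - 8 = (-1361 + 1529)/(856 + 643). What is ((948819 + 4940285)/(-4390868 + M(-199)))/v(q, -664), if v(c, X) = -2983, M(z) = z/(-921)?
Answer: 5423864784/12063219870107 ≈ 0.00044962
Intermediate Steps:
M(z) = -z/921 (M(z) = z*(-1/921) = -z/921)
q = 12160/1499 (q = 8 + (-1361 + 1529)/(856 + 643) = 8 + 168/1499 = 12160/1499 ≈ 8.1121)
((948819 + 4940285)/(-4390868 + M(-199)))/v(q, -664) = ((948819 + 4940285)/(-4390868 - 1/921*(-199)))/(-2983) = (5889104/(-4390868 + 199/921))*(-1/2983) = (5889104/(-4043989229/921))*(-1/2983) = (5889104*(-921/4043989229))*(-1/2983) = -5423864784/4043989229*(-1/2983) = 5423864784/12063219870107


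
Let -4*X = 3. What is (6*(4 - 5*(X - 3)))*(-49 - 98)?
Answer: -40131/2 ≈ -20066.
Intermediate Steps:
X = -3/4 (X = -1/4*3 = -3/4 ≈ -0.75000)
(6*(4 - 5*(X - 3)))*(-49 - 98) = (6*(4 - 5*(-3/4 - 3)))*(-49 - 98) = (6*(4 - 5*(-15/4)))*(-147) = (6*(4 + 75/4))*(-147) = (6*(91/4))*(-147) = (273/2)*(-147) = -40131/2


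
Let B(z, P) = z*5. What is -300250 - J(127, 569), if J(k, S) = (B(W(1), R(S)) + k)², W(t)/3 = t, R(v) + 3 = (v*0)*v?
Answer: -320414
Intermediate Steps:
R(v) = -3 (R(v) = -3 + (v*0)*v = -3 + 0*v = -3 + 0 = -3)
W(t) = 3*t
B(z, P) = 5*z
J(k, S) = (15 + k)² (J(k, S) = (5*(3*1) + k)² = (5*3 + k)² = (15 + k)²)
-300250 - J(127, 569) = -300250 - (15 + 127)² = -300250 - 1*142² = -300250 - 1*20164 = -300250 - 20164 = -320414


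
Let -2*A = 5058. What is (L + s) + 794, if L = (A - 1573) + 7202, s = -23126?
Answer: -19232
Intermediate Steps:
A = -2529 (A = -½*5058 = -2529)
L = 3100 (L = (-2529 - 1573) + 7202 = -4102 + 7202 = 3100)
(L + s) + 794 = (3100 - 23126) + 794 = -20026 + 794 = -19232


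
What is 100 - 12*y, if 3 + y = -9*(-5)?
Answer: -404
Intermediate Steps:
y = 42 (y = -3 - 9*(-5) = -3 + 45 = 42)
100 - 12*y = 100 - 12*42 = 100 - 504 = -404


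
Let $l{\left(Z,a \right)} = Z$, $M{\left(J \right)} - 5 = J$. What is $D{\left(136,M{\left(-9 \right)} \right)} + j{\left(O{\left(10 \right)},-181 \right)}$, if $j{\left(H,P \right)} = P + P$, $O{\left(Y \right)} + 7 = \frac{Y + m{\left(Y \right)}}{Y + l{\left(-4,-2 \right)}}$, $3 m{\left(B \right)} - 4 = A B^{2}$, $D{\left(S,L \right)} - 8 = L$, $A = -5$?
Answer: $-358$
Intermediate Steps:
$M{\left(J \right)} = 5 + J$
$D{\left(S,L \right)} = 8 + L$
$m{\left(B \right)} = \frac{4}{3} - \frac{5 B^{2}}{3}$ ($m{\left(B \right)} = \frac{4}{3} + \frac{\left(-5\right) B^{2}}{3} = \frac{4}{3} - \frac{5 B^{2}}{3}$)
$O{\left(Y \right)} = -7 + \frac{\frac{4}{3} + Y - \frac{5 Y^{2}}{3}}{-4 + Y}$ ($O{\left(Y \right)} = -7 + \frac{Y - \left(- \frac{4}{3} + \frac{5 Y^{2}}{3}\right)}{Y - 4} = -7 + \frac{\frac{4}{3} + Y - \frac{5 Y^{2}}{3}}{-4 + Y}$)
$j{\left(H,P \right)} = 2 P$
$D{\left(136,M{\left(-9 \right)} \right)} + j{\left(O{\left(10 \right)},-181 \right)} = \left(8 + \left(5 - 9\right)\right) + 2 \left(-181\right) = \left(8 - 4\right) - 362 = 4 - 362 = -358$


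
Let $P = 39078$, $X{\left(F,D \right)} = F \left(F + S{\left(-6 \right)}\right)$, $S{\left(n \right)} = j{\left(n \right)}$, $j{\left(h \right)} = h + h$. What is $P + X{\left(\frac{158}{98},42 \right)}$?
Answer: $\frac{93786067}{2401} \approx 39061.0$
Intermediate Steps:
$j{\left(h \right)} = 2 h$
$S{\left(n \right)} = 2 n$
$X{\left(F,D \right)} = F \left(-12 + F\right)$ ($X{\left(F,D \right)} = F \left(F + 2 \left(-6\right)\right) = F \left(F - 12\right) = F \left(-12 + F\right)$)
$P + X{\left(\frac{158}{98},42 \right)} = 39078 + \frac{158}{98} \left(-12 + \frac{158}{98}\right) = 39078 + 158 \cdot \frac{1}{98} \left(-12 + 158 \cdot \frac{1}{98}\right) = 39078 + \frac{79 \left(-12 + \frac{79}{49}\right)}{49} = 39078 + \frac{79}{49} \left(- \frac{509}{49}\right) = 39078 - \frac{40211}{2401} = \frac{93786067}{2401}$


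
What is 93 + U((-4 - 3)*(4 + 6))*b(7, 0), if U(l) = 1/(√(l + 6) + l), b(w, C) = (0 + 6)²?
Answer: 114783/1241 - 72*I/1241 ≈ 92.492 - 0.058018*I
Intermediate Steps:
b(w, C) = 36 (b(w, C) = 6² = 36)
U(l) = 1/(l + √(6 + l)) (U(l) = 1/(√(6 + l) + l) = 1/(l + √(6 + l)))
93 + U((-4 - 3)*(4 + 6))*b(7, 0) = 93 + 36/((-4 - 3)*(4 + 6) + √(6 + (-4 - 3)*(4 + 6))) = 93 + 36/(-7*10 + √(6 - 7*10)) = 93 + 36/(-70 + √(6 - 70)) = 93 + 36/(-70 + √(-64)) = 93 + 36/(-70 + 8*I) = 93 + ((-70 - 8*I)/4964)*36 = 93 + 9*(-70 - 8*I)/1241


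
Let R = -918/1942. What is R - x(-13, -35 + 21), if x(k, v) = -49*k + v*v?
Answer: -809302/971 ≈ -833.47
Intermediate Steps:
x(k, v) = v² - 49*k (x(k, v) = -49*k + v² = v² - 49*k)
R = -459/971 (R = -918*1/1942 = -459/971 ≈ -0.47271)
R - x(-13, -35 + 21) = -459/971 - ((-35 + 21)² - 49*(-13)) = -459/971 - ((-14)² + 637) = -459/971 - (196 + 637) = -459/971 - 1*833 = -459/971 - 833 = -809302/971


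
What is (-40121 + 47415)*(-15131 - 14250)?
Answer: -214305014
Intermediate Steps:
(-40121 + 47415)*(-15131 - 14250) = 7294*(-29381) = -214305014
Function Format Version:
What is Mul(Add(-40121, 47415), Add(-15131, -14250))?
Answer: -214305014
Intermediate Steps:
Mul(Add(-40121, 47415), Add(-15131, -14250)) = Mul(7294, -29381) = -214305014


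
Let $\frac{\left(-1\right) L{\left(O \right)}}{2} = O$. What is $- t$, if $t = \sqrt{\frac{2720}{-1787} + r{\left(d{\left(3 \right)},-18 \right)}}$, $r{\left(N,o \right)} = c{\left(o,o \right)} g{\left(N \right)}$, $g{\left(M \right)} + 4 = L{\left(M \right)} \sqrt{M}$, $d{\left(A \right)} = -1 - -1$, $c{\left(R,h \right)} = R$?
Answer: $- \frac{2 \sqrt{56265482}}{1787} \approx -8.3951$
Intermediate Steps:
$L{\left(O \right)} = - 2 O$
$d{\left(A \right)} = 0$ ($d{\left(A \right)} = -1 + 1 = 0$)
$g{\left(M \right)} = -4 - 2 M^{\frac{3}{2}}$ ($g{\left(M \right)} = -4 + - 2 M \sqrt{M} = -4 - 2 M^{\frac{3}{2}}$)
$r{\left(N,o \right)} = o \left(-4 - 2 N^{\frac{3}{2}}\right)$
$t = \frac{2 \sqrt{56265482}}{1787}$ ($t = \sqrt{\frac{2720}{-1787} + 2 \left(-18\right) \left(-2 - 0^{\frac{3}{2}}\right)} = \sqrt{2720 \left(- \frac{1}{1787}\right) + 2 \left(-18\right) \left(-2 - 0\right)} = \sqrt{- \frac{2720}{1787} + 2 \left(-18\right) \left(-2 + 0\right)} = \sqrt{- \frac{2720}{1787} + 2 \left(-18\right) \left(-2\right)} = \sqrt{- \frac{2720}{1787} + 72} = \sqrt{\frac{125944}{1787}} = \frac{2 \sqrt{56265482}}{1787} \approx 8.3951$)
$- t = - \frac{2 \sqrt{56265482}}{1787}$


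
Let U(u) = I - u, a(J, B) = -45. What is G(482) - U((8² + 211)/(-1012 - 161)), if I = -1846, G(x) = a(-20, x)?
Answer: 2112298/1173 ≈ 1800.8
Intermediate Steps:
G(x) = -45
U(u) = -1846 - u
G(482) - U((8² + 211)/(-1012 - 161)) = -45 - (-1846 - (8² + 211)/(-1012 - 161)) = -45 - (-1846 - (64 + 211)/(-1173)) = -45 - (-1846 - 275*(-1)/1173) = -45 - (-1846 - 1*(-275/1173)) = -45 - (-1846 + 275/1173) = -45 - 1*(-2165083/1173) = -45 + 2165083/1173 = 2112298/1173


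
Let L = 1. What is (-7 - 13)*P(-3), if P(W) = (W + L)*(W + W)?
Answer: -240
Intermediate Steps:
P(W) = 2*W*(1 + W) (P(W) = (W + 1)*(W + W) = (1 + W)*(2*W) = 2*W*(1 + W))
(-7 - 13)*P(-3) = (-7 - 13)*(2*(-3)*(1 - 3)) = -40*(-3)*(-2) = -20*12 = -240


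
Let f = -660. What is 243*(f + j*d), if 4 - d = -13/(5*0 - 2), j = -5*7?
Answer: -278235/2 ≈ -1.3912e+5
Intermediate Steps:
j = -35
d = -5/2 (d = 4 - (-13)/(5*0 - 2) = 4 - (-13)/(0 - 2) = 4 - (-13)/(-2) = 4 - (-13)*(-1)/2 = 4 - 1*13/2 = 4 - 13/2 = -5/2 ≈ -2.5000)
243*(f + j*d) = 243*(-660 - 35*(-5/2)) = 243*(-660 + 175/2) = 243*(-1145/2) = -278235/2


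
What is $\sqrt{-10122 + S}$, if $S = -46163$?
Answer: $i \sqrt{56285} \approx 237.24 i$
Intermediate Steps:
$\sqrt{-10122 + S} = \sqrt{-10122 - 46163} = \sqrt{-56285} = i \sqrt{56285}$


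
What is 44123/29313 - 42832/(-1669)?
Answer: 1329175703/48923397 ≈ 27.169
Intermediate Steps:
44123/29313 - 42832/(-1669) = 44123*(1/29313) - 42832*(-1/1669) = 44123/29313 + 42832/1669 = 1329175703/48923397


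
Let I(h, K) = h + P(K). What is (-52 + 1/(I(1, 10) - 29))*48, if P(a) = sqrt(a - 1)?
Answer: -62448/25 ≈ -2497.9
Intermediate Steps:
P(a) = sqrt(-1 + a)
I(h, K) = h + sqrt(-1 + K)
(-52 + 1/(I(1, 10) - 29))*48 = (-52 + 1/((1 + sqrt(-1 + 10)) - 29))*48 = (-52 + 1/((1 + sqrt(9)) - 29))*48 = (-52 + 1/((1 + 3) - 29))*48 = (-52 + 1/(4 - 29))*48 = (-52 + 1/(-25))*48 = (-52 - 1/25)*48 = -1301/25*48 = -62448/25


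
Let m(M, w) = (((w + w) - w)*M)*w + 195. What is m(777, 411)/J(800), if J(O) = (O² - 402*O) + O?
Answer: 10937651/26600 ≈ 411.19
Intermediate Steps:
J(O) = O² - 401*O
m(M, w) = 195 + M*w² (m(M, w) = ((2*w - w)*M)*w + 195 = (w*M)*w + 195 = (M*w)*w + 195 = M*w² + 195 = 195 + M*w²)
m(777, 411)/J(800) = (195 + 777*411²)/((800*(-401 + 800))) = (195 + 777*168921)/((800*399)) = (195 + 131251617)/319200 = 131251812*(1/319200) = 10937651/26600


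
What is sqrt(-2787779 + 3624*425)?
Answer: I*sqrt(1247579) ≈ 1117.0*I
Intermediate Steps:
sqrt(-2787779 + 3624*425) = sqrt(-2787779 + 1540200) = sqrt(-1247579) = I*sqrt(1247579)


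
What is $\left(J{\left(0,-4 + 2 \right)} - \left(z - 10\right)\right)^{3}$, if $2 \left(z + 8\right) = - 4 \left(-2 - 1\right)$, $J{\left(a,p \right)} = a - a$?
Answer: $1728$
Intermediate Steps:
$J{\left(a,p \right)} = 0$
$z = -2$ ($z = -8 + \frac{\left(-4\right) \left(-2 - 1\right)}{2} = -8 + \frac{\left(-4\right) \left(-3\right)}{2} = -8 + \frac{1}{2} \cdot 12 = -8 + 6 = -2$)
$\left(J{\left(0,-4 + 2 \right)} - \left(z - 10\right)\right)^{3} = \left(0 - \left(-2 - 10\right)\right)^{3} = \left(0 - -12\right)^{3} = \left(0 + 12\right)^{3} = 12^{3} = 1728$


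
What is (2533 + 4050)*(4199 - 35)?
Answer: 27411612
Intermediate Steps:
(2533 + 4050)*(4199 - 35) = 6583*4164 = 27411612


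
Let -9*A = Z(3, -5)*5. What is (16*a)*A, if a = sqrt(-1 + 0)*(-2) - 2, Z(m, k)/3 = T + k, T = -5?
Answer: -1600/3 - 1600*I/3 ≈ -533.33 - 533.33*I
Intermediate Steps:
Z(m, k) = -15 + 3*k (Z(m, k) = 3*(-5 + k) = -15 + 3*k)
a = -2 - 2*I (a = sqrt(-1)*(-2) - 2 = I*(-2) - 2 = -2*I - 2 = -2 - 2*I ≈ -2.0 - 2.0*I)
A = 50/3 (A = -(-15 + 3*(-5))*5/9 = -(-15 - 15)*5/9 = -(-10)*5/3 = -1/9*(-150) = 50/3 ≈ 16.667)
(16*a)*A = (16*(-2 - 2*I))*(50/3) = (-32 - 32*I)*(50/3) = -1600/3 - 1600*I/3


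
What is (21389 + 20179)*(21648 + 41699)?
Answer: 2633208096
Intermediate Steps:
(21389 + 20179)*(21648 + 41699) = 41568*63347 = 2633208096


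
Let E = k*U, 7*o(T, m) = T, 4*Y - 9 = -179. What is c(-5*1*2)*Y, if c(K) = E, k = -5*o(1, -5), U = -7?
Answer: -425/2 ≈ -212.50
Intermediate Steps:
Y = -85/2 (Y = 9/4 + (¼)*(-179) = 9/4 - 179/4 = -85/2 ≈ -42.500)
o(T, m) = T/7
k = -5/7 ≈ -0.71429
E = 5 (E = -5/7*(-7) = 5)
c(K) = 5
c(-5*1*2)*Y = 5*(-85/2) = -425/2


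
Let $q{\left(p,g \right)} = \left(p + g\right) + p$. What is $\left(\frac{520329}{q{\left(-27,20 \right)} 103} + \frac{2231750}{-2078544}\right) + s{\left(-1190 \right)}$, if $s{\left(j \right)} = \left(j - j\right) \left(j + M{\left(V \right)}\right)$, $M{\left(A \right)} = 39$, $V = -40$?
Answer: $- \frac{272335577369}{1819765272} \approx -149.65$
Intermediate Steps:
$q{\left(p,g \right)} = g + 2 p$ ($q{\left(p,g \right)} = \left(g + p\right) + p = g + 2 p$)
$s{\left(j \right)} = 0$ ($s{\left(j \right)} = \left(j - j\right) \left(j + 39\right) = 0 \left(39 + j\right) = 0$)
$\left(\frac{520329}{q{\left(-27,20 \right)} 103} + \frac{2231750}{-2078544}\right) + s{\left(-1190 \right)} = \left(\frac{520329}{\left(20 + 2 \left(-27\right)\right) 103} + \frac{2231750}{-2078544}\right) + 0 = \left(\frac{520329}{\left(20 - 54\right) 103} + 2231750 \left(- \frac{1}{2078544}\right)\right) + 0 = \left(\frac{520329}{\left(-34\right) 103} - \frac{1115875}{1039272}\right) + 0 = \left(\frac{520329}{-3502} - \frac{1115875}{1039272}\right) + 0 = \left(520329 \left(- \frac{1}{3502}\right) - \frac{1115875}{1039272}\right) + 0 = \left(- \frac{520329}{3502} - \frac{1115875}{1039272}\right) + 0 = - \frac{272335577369}{1819765272} + 0 = - \frac{272335577369}{1819765272}$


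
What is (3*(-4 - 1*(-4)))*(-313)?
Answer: 0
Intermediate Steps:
(3*(-4 - 1*(-4)))*(-313) = (3*(-4 + 4))*(-313) = (3*0)*(-313) = 0*(-313) = 0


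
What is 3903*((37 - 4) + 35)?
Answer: 265404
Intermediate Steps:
3903*((37 - 4) + 35) = 3903*(33 + 35) = 3903*68 = 265404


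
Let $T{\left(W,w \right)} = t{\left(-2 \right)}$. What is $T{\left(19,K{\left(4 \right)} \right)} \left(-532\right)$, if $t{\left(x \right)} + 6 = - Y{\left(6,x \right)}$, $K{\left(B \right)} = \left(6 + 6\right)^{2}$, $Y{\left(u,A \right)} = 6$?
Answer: $6384$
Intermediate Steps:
$K{\left(B \right)} = 144$ ($K{\left(B \right)} = 12^{2} = 144$)
$t{\left(x \right)} = -12$ ($t{\left(x \right)} = -6 - 6 = -12$)
$T{\left(W,w \right)} = -12$
$T{\left(19,K{\left(4 \right)} \right)} \left(-532\right) = \left(-12\right) \left(-532\right) = 6384$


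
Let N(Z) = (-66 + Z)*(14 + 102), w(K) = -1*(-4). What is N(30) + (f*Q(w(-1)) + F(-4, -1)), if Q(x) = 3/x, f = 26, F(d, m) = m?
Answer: -8315/2 ≈ -4157.5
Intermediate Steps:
w(K) = 4
N(Z) = -7656 + 116*Z (N(Z) = (-66 + Z)*116 = -7656 + 116*Z)
N(30) + (f*Q(w(-1)) + F(-4, -1)) = (-7656 + 116*30) + (26*(3/4) - 1) = (-7656 + 3480) + (26*(3*(1/4)) - 1) = -4176 + (26*(3/4) - 1) = -4176 + (39/2 - 1) = -4176 + 37/2 = -8315/2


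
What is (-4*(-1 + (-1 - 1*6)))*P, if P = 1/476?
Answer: 8/119 ≈ 0.067227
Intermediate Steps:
P = 1/476 ≈ 0.0021008
(-4*(-1 + (-1 - 1*6)))*P = -4*(-1 + (-1 - 1*6))*(1/476) = -4*(-1 + (-1 - 6))*(1/476) = -4*(-1 - 7)*(1/476) = -4*(-8)*(1/476) = 32*(1/476) = 8/119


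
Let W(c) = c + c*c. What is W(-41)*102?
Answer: 167280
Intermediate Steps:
W(c) = c + c²
W(-41)*102 = -41*(1 - 41)*102 = -41*(-40)*102 = 1640*102 = 167280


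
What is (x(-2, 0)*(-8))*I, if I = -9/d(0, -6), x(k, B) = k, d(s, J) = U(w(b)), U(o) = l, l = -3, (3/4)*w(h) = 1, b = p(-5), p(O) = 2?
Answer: 48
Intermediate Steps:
b = 2
w(h) = 4/3 (w(h) = (4/3)*1 = 4/3)
U(o) = -3
d(s, J) = -3
I = 3 (I = -9/(-3) = -9*(-⅓) = 3)
(x(-2, 0)*(-8))*I = -2*(-8)*3 = 16*3 = 48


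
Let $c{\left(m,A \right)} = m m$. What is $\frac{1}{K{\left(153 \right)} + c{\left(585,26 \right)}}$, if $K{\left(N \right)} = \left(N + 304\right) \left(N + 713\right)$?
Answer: $\frac{1}{737987} \approx 1.355 \cdot 10^{-6}$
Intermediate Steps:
$c{\left(m,A \right)} = m^{2}$
$K{\left(N \right)} = \left(304 + N\right) \left(713 + N\right)$
$\frac{1}{K{\left(153 \right)} + c{\left(585,26 \right)}} = \frac{1}{\left(216752 + 153^{2} + 1017 \cdot 153\right) + 585^{2}} = \frac{1}{\left(216752 + 23409 + 155601\right) + 342225} = \frac{1}{395762 + 342225} = \frac{1}{737987}$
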